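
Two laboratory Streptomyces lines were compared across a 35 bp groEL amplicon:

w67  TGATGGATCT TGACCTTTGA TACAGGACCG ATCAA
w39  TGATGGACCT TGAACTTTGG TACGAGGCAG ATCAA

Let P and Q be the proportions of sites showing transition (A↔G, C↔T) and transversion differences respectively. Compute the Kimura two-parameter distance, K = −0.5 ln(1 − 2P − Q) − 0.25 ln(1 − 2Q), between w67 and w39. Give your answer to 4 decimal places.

0.2403

The sequences differ at positions 8 (T/C, transition), 14 (C/A, transversion), 20 (A/G, transition), 24 (A/G, transition), 25 (G/A, transition), 27 (A/G, transition), 29 (C/A, transversion).
Of the 7 differences, 5 transitions and 2 transversions over 35 sites: P = 5/35 = 0.142857, Q = 2/35 = 0.057143.
d = −0.5·ln(0.657143) − 0.25·ln(0.885714) = −0.5·(-0.419854) − 0.25·(-0.121361) = 0.2403.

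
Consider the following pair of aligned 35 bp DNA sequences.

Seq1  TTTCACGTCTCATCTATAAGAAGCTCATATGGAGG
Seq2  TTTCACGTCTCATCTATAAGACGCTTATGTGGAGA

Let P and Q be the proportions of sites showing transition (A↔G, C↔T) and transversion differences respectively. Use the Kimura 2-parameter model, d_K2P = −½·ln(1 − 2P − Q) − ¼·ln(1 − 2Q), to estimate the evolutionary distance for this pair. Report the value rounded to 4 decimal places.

0.1263

Mismatches occur at site 22 (A/C, transversion), site 26 (C/T, transition), site 29 (A/G, transition), site 35 (G/A, transition).
Of the 4 differences, 3 transitions and 1 transversion over 35 sites: P = 3/35 = 0.085714, Q = 1/35 = 0.028571.
d = −0.5·ln(0.800001) − 0.25·ln(0.942858) = −0.5·(-0.223142) − 0.25·(-0.058840) = 0.1263.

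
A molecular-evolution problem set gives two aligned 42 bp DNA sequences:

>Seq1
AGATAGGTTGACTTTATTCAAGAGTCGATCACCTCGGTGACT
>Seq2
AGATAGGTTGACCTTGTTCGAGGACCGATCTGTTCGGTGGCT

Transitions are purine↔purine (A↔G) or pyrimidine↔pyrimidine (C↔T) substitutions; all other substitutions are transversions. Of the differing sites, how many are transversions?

The sequences differ at positions 13 (T/C, transition), 16 (A/G, transition), 20 (A/G, transition), 23 (A/G, transition), 24 (G/A, transition), 25 (T/C, transition), 31 (A/T, transversion), 32 (C/G, transversion), 33 (C/T, transition), 40 (A/G, transition).
Of the 10 differences, 8 transitions and 2 transversions, so the answer is 2.

2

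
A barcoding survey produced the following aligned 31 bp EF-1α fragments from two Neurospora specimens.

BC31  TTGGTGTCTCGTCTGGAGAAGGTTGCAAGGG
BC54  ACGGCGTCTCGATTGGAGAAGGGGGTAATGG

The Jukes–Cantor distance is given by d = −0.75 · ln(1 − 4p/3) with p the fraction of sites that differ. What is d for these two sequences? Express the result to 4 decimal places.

0.3672

Differing sites — 1:T/A; 2:T/C; 5:T/C; 12:T/A; 13:C/T; 23:T/G; 24:T/G; 26:C/T; 29:G/T.
p = 9/31 = 0.290323.
d = −0.75 · ln(1 − (4/3)·0.290323) = −0.75 · ln(0.612903) = −0.75 · (-0.489549) = 0.3672.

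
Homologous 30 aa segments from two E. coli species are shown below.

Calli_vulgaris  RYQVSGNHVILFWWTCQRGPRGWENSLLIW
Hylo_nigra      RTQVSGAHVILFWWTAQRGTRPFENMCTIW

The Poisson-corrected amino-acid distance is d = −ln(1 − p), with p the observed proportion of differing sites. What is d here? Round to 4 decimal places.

0.3567

The sequences differ at positions 2 (Y/T), 7 (N/A), 16 (C/A), 20 (P/T), 22 (G/P), 23 (W/F), 26 (S/M), 27 (L/C), 28 (L/T).
p = 9/30 = 0.300000.
d = −ln(1 − 0.300000) = −ln(0.700000) = 0.3567.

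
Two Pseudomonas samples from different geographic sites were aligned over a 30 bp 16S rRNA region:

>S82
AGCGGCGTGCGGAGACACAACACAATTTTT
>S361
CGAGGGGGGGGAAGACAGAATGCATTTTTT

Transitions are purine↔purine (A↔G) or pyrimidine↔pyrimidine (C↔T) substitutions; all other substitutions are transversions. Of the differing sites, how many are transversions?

7

Differing sites — 1:A/C (Tv); 3:C/A (Tv); 6:C/G (Tv); 8:T/G (Tv); 10:C/G (Tv); 12:G/A (Ti); 18:C/G (Tv); 21:C/T (Ti); 22:A/G (Ti); 25:A/T (Tv).
Of the 10 differences, 3 transitions and 7 transversions, so the answer is 7.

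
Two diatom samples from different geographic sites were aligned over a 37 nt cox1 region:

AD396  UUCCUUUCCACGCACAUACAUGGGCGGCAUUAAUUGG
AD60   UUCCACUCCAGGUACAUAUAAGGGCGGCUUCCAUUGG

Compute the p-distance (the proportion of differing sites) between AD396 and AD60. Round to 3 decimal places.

The sequences differ at positions 5 (U/A), 6 (U/C), 11 (C/G), 13 (C/U), 19 (C/U), 21 (U/A), 29 (A/U), 31 (U/C), 32 (A/C).
There are 9 differences over 37 sites, so p = 9/37 = 0.243.

0.243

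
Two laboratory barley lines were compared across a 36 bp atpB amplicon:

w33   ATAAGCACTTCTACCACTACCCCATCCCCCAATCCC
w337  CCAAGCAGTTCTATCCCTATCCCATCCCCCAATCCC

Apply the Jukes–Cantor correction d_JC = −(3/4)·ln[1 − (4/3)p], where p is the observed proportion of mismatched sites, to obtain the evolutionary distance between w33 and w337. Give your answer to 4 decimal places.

The sequences differ at positions 1 (A/C), 2 (T/C), 8 (C/G), 14 (C/T), 16 (A/C), 20 (C/T).
p = 6/36 = 0.166667.
d = −0.75 · ln(1 − (4/3)·0.166667) = −0.75 · ln(0.777777) = −0.75 · (-0.251315) = 0.1885.

0.1885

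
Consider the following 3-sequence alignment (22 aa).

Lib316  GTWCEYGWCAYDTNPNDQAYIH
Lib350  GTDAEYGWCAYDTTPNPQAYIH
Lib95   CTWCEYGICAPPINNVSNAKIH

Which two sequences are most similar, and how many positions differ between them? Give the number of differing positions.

4

Pairwise Hamming distances:
  Lib316 vs Lib350: 4
  Lib316 vs Lib95: 10
  Lib350 vs Lib95: 13
The smallest is 4, between Lib316 and Lib350.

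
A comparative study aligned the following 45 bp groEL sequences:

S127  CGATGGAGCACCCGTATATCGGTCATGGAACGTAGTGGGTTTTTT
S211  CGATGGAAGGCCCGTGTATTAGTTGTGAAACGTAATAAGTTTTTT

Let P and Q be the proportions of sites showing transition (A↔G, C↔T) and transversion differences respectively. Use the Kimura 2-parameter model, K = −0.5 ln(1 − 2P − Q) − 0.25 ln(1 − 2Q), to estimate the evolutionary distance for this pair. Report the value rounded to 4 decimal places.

0.3692

Differing sites — 8:G/A (Ti); 9:C/G (Tv); 10:A/G (Ti); 16:A/G (Ti); 20:C/T (Ti); 21:G/A (Ti); 24:C/T (Ti); 25:A/G (Ti); 28:G/A (Ti); 35:G/A (Ti); 37:G/A (Ti); 38:G/A (Ti).
Of the 12 differences, 11 transitions and 1 transversion over 45 sites: P = 11/45 = 0.244444, Q = 1/45 = 0.022222.
d = −0.5·ln(0.488890) − 0.25·ln(0.955556) = −0.5·(-0.715618) − 0.25·(-0.045462) = 0.3692.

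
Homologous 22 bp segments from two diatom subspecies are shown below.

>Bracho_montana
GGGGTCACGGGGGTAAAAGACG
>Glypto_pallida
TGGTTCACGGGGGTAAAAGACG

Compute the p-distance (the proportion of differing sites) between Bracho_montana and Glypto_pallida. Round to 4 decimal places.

Differing sites — 1:G/T; 4:G/T.
There are 2 differences over 22 sites, so p = 2/22 = 0.0909.

0.0909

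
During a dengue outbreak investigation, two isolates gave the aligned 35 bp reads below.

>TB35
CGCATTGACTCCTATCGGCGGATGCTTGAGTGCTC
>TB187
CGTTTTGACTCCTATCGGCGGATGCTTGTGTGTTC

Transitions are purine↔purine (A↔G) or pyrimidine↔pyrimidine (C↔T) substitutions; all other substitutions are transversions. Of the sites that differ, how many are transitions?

Differing sites — 3:C/T (Ti); 4:A/T (Tv); 29:A/T (Tv); 33:C/T (Ti).
Of the 4 differences, 2 transitions and 2 transversions, so the answer is 2.

2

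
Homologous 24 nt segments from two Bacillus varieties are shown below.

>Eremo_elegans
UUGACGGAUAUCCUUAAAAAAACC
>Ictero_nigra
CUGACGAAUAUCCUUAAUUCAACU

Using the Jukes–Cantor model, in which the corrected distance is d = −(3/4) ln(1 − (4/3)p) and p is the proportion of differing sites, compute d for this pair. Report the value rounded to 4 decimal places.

Differing sites — 1:U/C; 7:G/A; 18:A/U; 19:A/U; 20:A/C; 24:C/U.
p = 6/24 = 0.250000.
d = −0.75 · ln(1 − (4/3)·0.250000) = −0.75 · ln(0.666667) = −0.75 · (-0.405465) = 0.3041.

0.3041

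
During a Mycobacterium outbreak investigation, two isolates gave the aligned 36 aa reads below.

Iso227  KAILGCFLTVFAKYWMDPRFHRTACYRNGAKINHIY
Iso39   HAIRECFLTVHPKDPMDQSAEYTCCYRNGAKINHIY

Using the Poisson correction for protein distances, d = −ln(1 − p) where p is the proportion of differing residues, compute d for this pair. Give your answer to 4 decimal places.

0.4480

Mismatches occur at site 1 (K/H), site 4 (L/R), site 5 (G/E), site 11 (F/H), site 12 (A/P), site 14 (Y/D), site 15 (W/P), site 18 (P/Q), site 19 (R/S), site 20 (F/A), site 21 (H/E), site 22 (R/Y), site 24 (A/C).
p = 13/36 = 0.361111.
d = −ln(1 − 0.361111) = −ln(0.638889) = 0.4480.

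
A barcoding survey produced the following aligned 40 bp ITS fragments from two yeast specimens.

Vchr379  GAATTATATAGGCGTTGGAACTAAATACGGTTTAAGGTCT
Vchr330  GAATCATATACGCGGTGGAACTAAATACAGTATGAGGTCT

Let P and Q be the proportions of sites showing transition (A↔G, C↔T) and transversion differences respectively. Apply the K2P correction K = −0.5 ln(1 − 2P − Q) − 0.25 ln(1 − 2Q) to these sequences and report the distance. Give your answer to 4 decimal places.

0.1681

Differing sites — 5:T/C (Ti); 11:G/C (Tv); 15:T/G (Tv); 29:G/A (Ti); 32:T/A (Tv); 34:A/G (Ti).
Of the 6 differences, 3 transitions and 3 transversions over 40 sites: P = 3/40 = 0.075000, Q = 3/40 = 0.075000.
d = −0.5·ln(0.775000) − 0.25·ln(0.850000) = −0.5·(-0.254892) − 0.25·(-0.162519) = 0.1681.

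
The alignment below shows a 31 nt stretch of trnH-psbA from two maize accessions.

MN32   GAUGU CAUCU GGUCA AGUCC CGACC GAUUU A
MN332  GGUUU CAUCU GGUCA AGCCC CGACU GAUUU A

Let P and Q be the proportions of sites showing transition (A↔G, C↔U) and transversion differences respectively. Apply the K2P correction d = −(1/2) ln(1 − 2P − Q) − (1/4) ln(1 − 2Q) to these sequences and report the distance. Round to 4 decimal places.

0.1446

Mismatches occur at site 2 (A/G, transition), site 4 (G/U, transversion), site 18 (U/C, transition), site 25 (C/U, transition).
Of the 4 differences, 3 transitions and 1 transversion over 31 sites: P = 3/31 = 0.096774, Q = 1/31 = 0.032258.
d = −0.5·ln(0.774194) − 0.25·ln(0.935484) = −0.5·(-0.255933) − 0.25·(-0.066691) = 0.1446.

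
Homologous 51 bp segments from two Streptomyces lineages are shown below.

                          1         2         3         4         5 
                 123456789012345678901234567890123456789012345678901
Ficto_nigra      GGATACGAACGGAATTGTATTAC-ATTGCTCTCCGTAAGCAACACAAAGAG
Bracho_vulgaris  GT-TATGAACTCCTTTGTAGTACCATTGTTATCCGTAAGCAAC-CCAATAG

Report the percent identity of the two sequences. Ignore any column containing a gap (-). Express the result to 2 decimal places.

Excluding the 3 gap columns leaves 48 comparable sites.
Mismatches occur at site 2 (G/T), site 6 (C/T), site 11 (G/T), site 12 (G/C), site 13 (A/C), site 14 (A/T), site 20 (T/G), site 29 (C/T), site 31 (C/A), site 46 (A/C), site 49 (G/T).
37 of the 48 comparable sites match, so the percent identity is 37/48 × 100 = 77.08%.

77.08%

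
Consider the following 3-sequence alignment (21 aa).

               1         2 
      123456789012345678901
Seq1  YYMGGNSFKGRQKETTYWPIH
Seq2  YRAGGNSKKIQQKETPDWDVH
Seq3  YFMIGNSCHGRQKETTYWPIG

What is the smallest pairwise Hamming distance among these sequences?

5

Pairwise Hamming distances:
  Seq1 vs Seq2: 9
  Seq1 vs Seq3: 5
  Seq2 vs Seq3: 12
The smallest is 5, between Seq1 and Seq3.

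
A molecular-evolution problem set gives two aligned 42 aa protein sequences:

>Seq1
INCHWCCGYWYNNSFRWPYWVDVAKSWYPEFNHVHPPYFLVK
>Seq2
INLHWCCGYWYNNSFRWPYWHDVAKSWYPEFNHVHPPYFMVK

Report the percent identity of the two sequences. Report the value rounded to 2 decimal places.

The sequences differ at positions 3 (C/L), 21 (V/H), 40 (L/M).
39 of the 42 sites match, so the percent identity is 39/42 × 100 = 92.86%.

92.86%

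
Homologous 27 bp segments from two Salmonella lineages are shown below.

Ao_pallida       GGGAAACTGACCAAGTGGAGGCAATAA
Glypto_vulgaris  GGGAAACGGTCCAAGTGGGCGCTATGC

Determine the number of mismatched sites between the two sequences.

7

Differing sites — 8:T/G; 10:A/T; 19:A/G; 20:G/C; 23:A/T; 26:A/G; 27:A/C.
That gives 7 mismatches out of 27 aligned sites, so the Hamming distance is 7.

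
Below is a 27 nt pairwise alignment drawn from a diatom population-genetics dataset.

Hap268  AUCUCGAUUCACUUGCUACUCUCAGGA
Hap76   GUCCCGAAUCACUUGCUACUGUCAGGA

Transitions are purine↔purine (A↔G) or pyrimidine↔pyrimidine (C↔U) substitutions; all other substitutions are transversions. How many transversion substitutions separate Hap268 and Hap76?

The sequences differ at positions 1 (A/G, transition), 4 (U/C, transition), 8 (U/A, transversion), 21 (C/G, transversion).
Of the 4 differences, 2 transitions and 2 transversions, so the answer is 2.

2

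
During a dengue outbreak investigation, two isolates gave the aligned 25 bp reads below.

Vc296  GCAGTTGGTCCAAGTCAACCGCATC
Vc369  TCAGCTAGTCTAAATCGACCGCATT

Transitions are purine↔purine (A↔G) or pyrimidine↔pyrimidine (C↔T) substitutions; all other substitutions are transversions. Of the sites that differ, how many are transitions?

6

Mismatches occur at site 1 (G↔T, transversion), site 5 (T↔C, transition), site 7 (G↔A, transition), site 11 (C↔T, transition), site 14 (G↔A, transition), site 17 (A↔G, transition), site 25 (C↔T, transition).
Of the 7 differences, 6 transitions and 1 transversion, so the answer is 6.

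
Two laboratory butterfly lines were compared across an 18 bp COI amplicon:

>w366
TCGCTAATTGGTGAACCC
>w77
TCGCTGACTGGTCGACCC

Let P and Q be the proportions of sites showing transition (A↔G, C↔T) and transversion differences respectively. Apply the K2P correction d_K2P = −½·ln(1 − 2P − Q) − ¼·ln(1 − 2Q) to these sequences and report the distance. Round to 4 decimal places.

0.2757

Mismatches occur at site 6 (A/G, transition), site 8 (T/C, transition), site 13 (G/C, transversion), site 14 (A/G, transition).
Of the 4 differences, 3 transitions and 1 transversion over 18 sites: P = 3/18 = 0.166667, Q = 1/18 = 0.055556.
d = −0.5·ln(0.611110) − 0.25·ln(0.888888) = −0.5·(-0.492478) − 0.25·(-0.117784) = 0.2757.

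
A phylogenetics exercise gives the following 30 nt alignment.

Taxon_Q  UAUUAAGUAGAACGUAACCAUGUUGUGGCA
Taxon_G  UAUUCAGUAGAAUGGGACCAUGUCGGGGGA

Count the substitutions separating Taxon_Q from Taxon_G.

7

The sequences differ at positions 5 (A/C), 13 (C/U), 15 (U/G), 16 (A/G), 24 (U/C), 26 (U/G), 29 (C/G).
That gives 7 mismatches out of 30 aligned sites, so the Hamming distance is 7.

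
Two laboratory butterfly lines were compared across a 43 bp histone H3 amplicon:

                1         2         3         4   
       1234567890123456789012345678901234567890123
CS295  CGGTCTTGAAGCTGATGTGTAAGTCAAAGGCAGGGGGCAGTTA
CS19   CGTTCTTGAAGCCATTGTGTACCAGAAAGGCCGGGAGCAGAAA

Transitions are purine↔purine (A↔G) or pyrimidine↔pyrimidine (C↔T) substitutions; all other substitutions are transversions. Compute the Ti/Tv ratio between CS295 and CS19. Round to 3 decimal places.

0.333

The sequences differ at positions 3 (G/T, transversion), 13 (T/C, transition), 14 (G/A, transition), 15 (A/T, transversion), 22 (A/C, transversion), 23 (G/C, transversion), 24 (T/A, transversion), 25 (C/G, transversion), 32 (A/C, transversion), 36 (G/A, transition), 41 (T/A, transversion), 42 (T/A, transversion).
Of the 12 differences, 3 transitions and 9 transversions, so Ti/Tv = 3/9 = 0.333.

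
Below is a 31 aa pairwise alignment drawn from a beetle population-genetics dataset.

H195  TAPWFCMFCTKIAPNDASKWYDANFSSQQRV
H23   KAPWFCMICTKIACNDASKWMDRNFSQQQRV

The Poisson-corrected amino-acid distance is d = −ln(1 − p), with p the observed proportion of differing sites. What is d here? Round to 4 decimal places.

Differing sites — 1:T/K; 8:F/I; 14:P/C; 21:Y/M; 23:A/R; 27:S/Q.
p = 6/31 = 0.193548.
d = −ln(1 − 0.193548) = −ln(0.806452) = 0.2151.

0.2151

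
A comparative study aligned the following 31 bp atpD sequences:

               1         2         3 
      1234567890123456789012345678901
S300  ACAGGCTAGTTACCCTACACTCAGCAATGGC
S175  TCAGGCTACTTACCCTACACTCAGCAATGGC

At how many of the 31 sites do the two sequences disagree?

2

Mismatches occur at site 1 (A/T), site 9 (G/C).
That gives 2 mismatches out of 31 aligned sites, so the Hamming distance is 2.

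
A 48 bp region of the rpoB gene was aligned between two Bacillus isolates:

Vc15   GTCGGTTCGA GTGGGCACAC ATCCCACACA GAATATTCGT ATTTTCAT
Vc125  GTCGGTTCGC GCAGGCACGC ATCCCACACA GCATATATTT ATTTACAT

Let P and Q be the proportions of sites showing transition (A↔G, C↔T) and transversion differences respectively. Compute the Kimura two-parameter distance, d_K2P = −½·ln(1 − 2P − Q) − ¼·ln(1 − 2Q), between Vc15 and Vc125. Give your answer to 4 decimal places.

The sequences differ at positions 10 (A/C, transversion), 12 (T/C, transition), 13 (G/A, transition), 19 (A/G, transition), 32 (A/C, transversion), 37 (T/A, transversion), 38 (C/T, transition), 39 (G/T, transversion), 45 (T/A, transversion).
Of the 9 differences, 4 transitions and 5 transversions over 48 sites: P = 4/48 = 0.083333, Q = 5/48 = 0.104167.
d = −0.5·ln(0.729167) − 0.25·ln(0.791666) = −0.5·(-0.315852) − 0.25·(-0.233616) = 0.2163.

0.2163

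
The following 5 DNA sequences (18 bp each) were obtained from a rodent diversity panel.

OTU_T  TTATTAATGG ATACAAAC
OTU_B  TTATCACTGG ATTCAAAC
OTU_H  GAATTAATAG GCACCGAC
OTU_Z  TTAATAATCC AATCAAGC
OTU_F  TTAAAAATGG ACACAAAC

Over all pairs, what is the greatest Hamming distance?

Pairwise Hamming distances:
  OTU_T vs OTU_B: 3
  OTU_T vs OTU_H: 7
  OTU_T vs OTU_Z: 6
  OTU_T vs OTU_F: 3
  OTU_B vs OTU_H: 10
  OTU_B vs OTU_Z: 7
  OTU_B vs OTU_F: 5
  OTU_H vs OTU_Z: 11
  OTU_H vs OTU_F: 8
  OTU_Z vs OTU_F: 6
The largest is 11, between OTU_H and OTU_Z.

11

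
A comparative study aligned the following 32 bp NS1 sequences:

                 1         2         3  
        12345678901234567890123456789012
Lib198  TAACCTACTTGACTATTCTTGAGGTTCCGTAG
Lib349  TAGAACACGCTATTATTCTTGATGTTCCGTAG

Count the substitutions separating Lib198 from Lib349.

The sequences differ at positions 3 (A/G), 4 (C/A), 5 (C/A), 6 (T/C), 9 (T/G), 10 (T/C), 11 (G/T), 13 (C/T), 23 (G/T).
That gives 9 mismatches out of 32 aligned sites, so the Hamming distance is 9.

9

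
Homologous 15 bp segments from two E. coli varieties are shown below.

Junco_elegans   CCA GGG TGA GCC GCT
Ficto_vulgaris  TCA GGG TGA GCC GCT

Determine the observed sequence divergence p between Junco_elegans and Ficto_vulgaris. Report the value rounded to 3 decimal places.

0.067

The sequences differ at position 1 (C/T).
There are 1 differences over 15 sites, so p = 1/15 = 0.067.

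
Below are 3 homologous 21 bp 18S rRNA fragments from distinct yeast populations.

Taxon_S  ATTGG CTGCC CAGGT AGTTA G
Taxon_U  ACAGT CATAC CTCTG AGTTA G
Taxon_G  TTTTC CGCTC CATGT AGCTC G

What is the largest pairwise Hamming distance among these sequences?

Pairwise Hamming distances:
  Taxon_S vs Taxon_U: 10
  Taxon_S vs Taxon_G: 9
  Taxon_U vs Taxon_G: 14
The largest is 14, between Taxon_U and Taxon_G.

14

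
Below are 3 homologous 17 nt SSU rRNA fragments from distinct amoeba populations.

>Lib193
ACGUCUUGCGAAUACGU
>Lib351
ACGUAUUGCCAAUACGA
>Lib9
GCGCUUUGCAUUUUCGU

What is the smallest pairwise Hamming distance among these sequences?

Pairwise Hamming distances:
  Lib193 vs Lib351: 3
  Lib193 vs Lib9: 7
  Lib351 vs Lib9: 8
The smallest is 3, between Lib193 and Lib351.

3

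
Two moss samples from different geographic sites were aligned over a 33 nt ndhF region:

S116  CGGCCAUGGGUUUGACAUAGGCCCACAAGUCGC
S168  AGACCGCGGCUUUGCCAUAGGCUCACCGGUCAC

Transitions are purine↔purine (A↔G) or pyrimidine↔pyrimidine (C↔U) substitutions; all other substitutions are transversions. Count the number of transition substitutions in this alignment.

Mismatches occur at site 1 (C↔A, transversion), site 3 (G↔A, transition), site 6 (A↔G, transition), site 7 (U↔C, transition), site 10 (G↔C, transversion), site 15 (A↔C, transversion), site 23 (C↔U, transition), site 27 (A↔C, transversion), site 28 (A↔G, transition), site 32 (G↔A, transition).
Of the 10 differences, 6 transitions and 4 transversions, so the answer is 6.

6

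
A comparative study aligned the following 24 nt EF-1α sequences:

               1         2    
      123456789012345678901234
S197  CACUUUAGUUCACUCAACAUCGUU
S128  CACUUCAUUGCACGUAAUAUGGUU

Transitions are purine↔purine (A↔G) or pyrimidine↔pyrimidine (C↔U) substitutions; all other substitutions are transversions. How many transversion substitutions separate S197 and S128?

Mismatches occur at site 6 (U/C, transition), site 8 (G/U, transversion), site 10 (U/G, transversion), site 14 (U/G, transversion), site 15 (C/U, transition), site 18 (C/U, transition), site 21 (C/G, transversion).
Of the 7 differences, 3 transitions and 4 transversions, so the answer is 4.

4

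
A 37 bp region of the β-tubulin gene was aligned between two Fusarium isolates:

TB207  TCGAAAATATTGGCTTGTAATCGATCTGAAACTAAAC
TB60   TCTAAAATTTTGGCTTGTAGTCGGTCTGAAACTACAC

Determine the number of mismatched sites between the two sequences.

5

Mismatches occur at site 3 (G/T), site 9 (A/T), site 20 (A/G), site 24 (A/G), site 35 (A/C).
That gives 5 mismatches out of 37 aligned sites, so the Hamming distance is 5.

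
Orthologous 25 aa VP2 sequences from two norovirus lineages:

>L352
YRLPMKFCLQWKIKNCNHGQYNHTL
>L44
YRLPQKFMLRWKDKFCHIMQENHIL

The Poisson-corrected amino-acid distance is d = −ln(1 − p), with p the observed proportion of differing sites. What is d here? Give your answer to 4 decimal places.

Differing sites — 5:M/Q; 8:C/M; 10:Q/R; 13:I/D; 15:N/F; 17:N/H; 18:H/I; 19:G/M; 21:Y/E; 24:T/I.
p = 10/25 = 0.400000.
d = −ln(1 − 0.400000) = −ln(0.600000) = 0.5108.

0.5108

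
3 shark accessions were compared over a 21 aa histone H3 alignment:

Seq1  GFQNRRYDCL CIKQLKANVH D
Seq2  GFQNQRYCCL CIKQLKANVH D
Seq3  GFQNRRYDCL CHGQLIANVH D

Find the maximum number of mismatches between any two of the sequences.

Pairwise Hamming distances:
  Seq1 vs Seq2: 2
  Seq1 vs Seq3: 3
  Seq2 vs Seq3: 5
The largest is 5, between Seq2 and Seq3.

5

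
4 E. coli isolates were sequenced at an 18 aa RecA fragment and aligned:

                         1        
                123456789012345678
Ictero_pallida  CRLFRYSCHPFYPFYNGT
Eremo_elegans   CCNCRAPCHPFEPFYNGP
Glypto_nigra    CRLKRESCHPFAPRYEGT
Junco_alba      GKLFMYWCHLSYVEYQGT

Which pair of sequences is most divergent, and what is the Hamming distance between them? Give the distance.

Pairwise Hamming distances:
  Ictero_pallida vs Eremo_elegans: 7
  Ictero_pallida vs Glypto_nigra: 5
  Ictero_pallida vs Junco_alba: 9
  Eremo_elegans vs Glypto_nigra: 9
  Eremo_elegans vs Junco_alba: 14
  Glypto_nigra vs Junco_alba: 12
The largest is 14, between Eremo_elegans and Junco_alba.

14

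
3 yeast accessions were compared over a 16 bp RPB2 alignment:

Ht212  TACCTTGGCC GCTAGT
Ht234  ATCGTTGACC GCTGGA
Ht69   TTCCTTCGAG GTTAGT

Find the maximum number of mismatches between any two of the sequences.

9

Pairwise Hamming distances:
  Ht212 vs Ht234: 6
  Ht212 vs Ht69: 5
  Ht234 vs Ht69: 9
The largest is 9, between Ht234 and Ht69.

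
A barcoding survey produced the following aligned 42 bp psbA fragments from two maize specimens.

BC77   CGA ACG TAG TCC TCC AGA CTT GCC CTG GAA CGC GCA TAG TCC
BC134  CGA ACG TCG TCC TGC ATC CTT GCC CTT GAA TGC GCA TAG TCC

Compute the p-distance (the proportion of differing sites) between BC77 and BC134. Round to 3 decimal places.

Mismatches occur at site 8 (A/C), site 14 (C/G), site 17 (G/T), site 18 (A/C), site 27 (G/T), site 31 (C/T).
There are 6 differences over 42 sites, so p = 6/42 = 0.143.

0.143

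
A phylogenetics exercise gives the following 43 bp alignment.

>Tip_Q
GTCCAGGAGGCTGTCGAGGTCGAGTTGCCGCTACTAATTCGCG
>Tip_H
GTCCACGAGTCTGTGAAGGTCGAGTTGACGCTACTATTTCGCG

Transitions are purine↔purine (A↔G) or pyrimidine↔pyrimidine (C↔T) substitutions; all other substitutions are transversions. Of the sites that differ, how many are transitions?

1

Differing sites — 6:G/C (Tv); 10:G/T (Tv); 15:C/G (Tv); 16:G/A (Ti); 28:C/A (Tv); 37:A/T (Tv).
Of the 6 differences, 1 transition and 5 transversions, so the answer is 1.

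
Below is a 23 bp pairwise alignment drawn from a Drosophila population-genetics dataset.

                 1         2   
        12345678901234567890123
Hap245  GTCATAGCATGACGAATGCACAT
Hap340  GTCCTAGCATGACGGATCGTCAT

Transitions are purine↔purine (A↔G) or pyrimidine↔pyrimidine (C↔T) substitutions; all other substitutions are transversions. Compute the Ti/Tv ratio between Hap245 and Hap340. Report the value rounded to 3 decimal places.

Mismatches occur at site 4 (A/C, transversion), site 15 (A/G, transition), site 18 (G/C, transversion), site 19 (C/G, transversion), site 20 (A/T, transversion).
Of the 5 differences, 1 transition and 4 transversions, so Ti/Tv = 1/4 = 0.250.

0.250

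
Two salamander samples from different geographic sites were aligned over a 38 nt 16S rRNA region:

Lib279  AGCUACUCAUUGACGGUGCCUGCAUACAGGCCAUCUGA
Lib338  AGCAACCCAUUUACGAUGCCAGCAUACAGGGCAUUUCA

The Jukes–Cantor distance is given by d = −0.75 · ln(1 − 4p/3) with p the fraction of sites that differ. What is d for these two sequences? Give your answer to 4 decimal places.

Differing sites — 4:U/A; 7:U/C; 12:G/U; 16:G/A; 21:U/A; 31:C/G; 35:C/U; 37:G/C.
p = 8/38 = 0.210526.
d = −0.75 · ln(1 − (4/3)·0.210526) = −0.75 · ln(0.719299) = −0.75 · (-0.329478) = 0.2471.

0.2471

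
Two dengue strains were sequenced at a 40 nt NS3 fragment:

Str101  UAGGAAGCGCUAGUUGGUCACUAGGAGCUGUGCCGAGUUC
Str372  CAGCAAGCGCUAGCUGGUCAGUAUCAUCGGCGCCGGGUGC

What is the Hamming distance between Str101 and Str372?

11

Mismatches occur at site 1 (U→C), site 4 (G→C), site 14 (U→C), site 21 (C→G), site 24 (G→U), site 25 (G→C), site 27 (G→U), site 29 (U→G), site 31 (U→C), site 36 (A→G), site 39 (U→G).
That gives 11 mismatches out of 40 aligned sites, so the Hamming distance is 11.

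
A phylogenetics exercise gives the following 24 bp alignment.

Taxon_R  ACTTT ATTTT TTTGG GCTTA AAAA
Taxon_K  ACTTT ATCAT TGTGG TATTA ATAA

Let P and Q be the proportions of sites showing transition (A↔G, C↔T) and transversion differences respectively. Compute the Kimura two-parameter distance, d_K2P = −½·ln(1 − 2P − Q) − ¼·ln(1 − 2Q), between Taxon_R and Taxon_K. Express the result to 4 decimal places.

0.3072

Mismatches occur at site 8 (T→C, transition), site 9 (T→A, transversion), site 12 (T→G, transversion), site 16 (G→T, transversion), site 17 (C→A, transversion), site 22 (A→T, transversion).
Of the 6 differences, 1 transition and 5 transversions over 24 sites: P = 1/24 = 0.041667, Q = 5/24 = 0.208333.
d = −0.5·ln(0.708333) − 0.25·ln(0.583334) = −0.5·(-0.344841) − 0.25·(-0.538995) = 0.3072.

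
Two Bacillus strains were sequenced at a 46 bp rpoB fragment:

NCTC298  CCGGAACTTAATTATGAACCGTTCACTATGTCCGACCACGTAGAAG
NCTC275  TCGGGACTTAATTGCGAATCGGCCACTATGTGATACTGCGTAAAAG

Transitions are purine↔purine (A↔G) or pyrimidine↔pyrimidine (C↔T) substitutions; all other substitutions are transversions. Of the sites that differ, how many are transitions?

Differing sites — 1:C/T (Ti); 5:A/G (Ti); 14:A/G (Ti); 15:T/C (Ti); 19:C/T (Ti); 22:T/G (Tv); 23:T/C (Ti); 32:C/G (Tv); 33:C/A (Tv); 34:G/T (Tv); 37:C/T (Ti); 38:A/G (Ti); 43:G/A (Ti).
Of the 13 differences, 9 transitions and 4 transversions, so the answer is 9.

9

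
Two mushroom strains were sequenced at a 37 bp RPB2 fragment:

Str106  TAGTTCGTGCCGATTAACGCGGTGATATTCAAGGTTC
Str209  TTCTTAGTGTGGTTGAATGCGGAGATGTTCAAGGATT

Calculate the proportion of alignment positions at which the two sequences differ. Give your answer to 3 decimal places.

Differing sites — 2:A/T; 3:G/C; 6:C/A; 10:C/T; 11:C/G; 13:A/T; 15:T/G; 18:C/T; 23:T/A; 27:A/G; 35:T/A; 37:C/T.
There are 12 differences over 37 sites, so p = 12/37 = 0.324.

0.324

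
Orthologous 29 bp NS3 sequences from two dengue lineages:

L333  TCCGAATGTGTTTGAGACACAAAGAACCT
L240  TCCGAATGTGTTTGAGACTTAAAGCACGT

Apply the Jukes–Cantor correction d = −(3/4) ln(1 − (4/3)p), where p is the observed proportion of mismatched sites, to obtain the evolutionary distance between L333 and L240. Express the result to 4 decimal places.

Differing sites — 19:A/T; 20:C/T; 25:A/C; 28:C/G.
p = 4/29 = 0.137931.
d = −0.75 · ln(1 − (4/3)·0.137931) = −0.75 · ln(0.816092) = −0.75 · (-0.203228) = 0.1524.

0.1524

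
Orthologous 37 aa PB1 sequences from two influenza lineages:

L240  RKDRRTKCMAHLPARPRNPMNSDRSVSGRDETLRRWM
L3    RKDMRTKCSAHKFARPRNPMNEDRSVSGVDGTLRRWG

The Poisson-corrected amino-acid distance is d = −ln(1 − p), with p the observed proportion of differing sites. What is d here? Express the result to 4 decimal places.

The sequences differ at positions 4 (R/M), 9 (M/S), 12 (L/K), 13 (P/F), 22 (S/E), 29 (R/V), 31 (E/G), 37 (M/G).
p = 8/37 = 0.216216.
d = −ln(1 − 0.216216) = −ln(0.783784) = 0.2436.

0.2436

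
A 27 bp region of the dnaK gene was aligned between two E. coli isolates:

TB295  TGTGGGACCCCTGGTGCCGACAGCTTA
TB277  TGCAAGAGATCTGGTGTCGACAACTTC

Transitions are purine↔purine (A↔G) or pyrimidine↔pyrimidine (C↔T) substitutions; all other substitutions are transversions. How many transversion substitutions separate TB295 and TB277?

Mismatches occur at site 3 (T→C, transition), site 4 (G→A, transition), site 5 (G→A, transition), site 8 (C→G, transversion), site 9 (C→A, transversion), site 10 (C→T, transition), site 17 (C→T, transition), site 23 (G→A, transition), site 27 (A→C, transversion).
Of the 9 differences, 6 transitions and 3 transversions, so the answer is 3.

3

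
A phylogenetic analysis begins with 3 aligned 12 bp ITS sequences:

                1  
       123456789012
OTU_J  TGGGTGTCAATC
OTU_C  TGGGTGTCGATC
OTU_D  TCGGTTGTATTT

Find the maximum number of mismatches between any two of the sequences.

Pairwise Hamming distances:
  OTU_J vs OTU_C: 1
  OTU_J vs OTU_D: 6
  OTU_C vs OTU_D: 7
The largest is 7, between OTU_C and OTU_D.

7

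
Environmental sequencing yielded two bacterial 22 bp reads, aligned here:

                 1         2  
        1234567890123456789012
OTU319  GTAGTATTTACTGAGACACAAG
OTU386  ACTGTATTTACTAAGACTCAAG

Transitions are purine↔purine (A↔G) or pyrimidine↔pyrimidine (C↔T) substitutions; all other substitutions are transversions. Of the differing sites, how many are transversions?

Mismatches occur at site 1 (G→A, transition), site 2 (T→C, transition), site 3 (A→T, transversion), site 13 (G→A, transition), site 18 (A→T, transversion).
Of the 5 differences, 3 transitions and 2 transversions, so the answer is 2.

2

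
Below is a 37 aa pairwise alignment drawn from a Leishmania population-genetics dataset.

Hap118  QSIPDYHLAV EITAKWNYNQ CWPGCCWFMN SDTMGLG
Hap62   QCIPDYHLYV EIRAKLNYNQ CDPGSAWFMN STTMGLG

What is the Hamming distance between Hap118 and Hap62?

Differing sites — 2:S/C; 9:A/Y; 13:T/R; 16:W/L; 22:W/D; 25:C/S; 26:C/A; 32:D/T.
That gives 8 mismatches out of 37 aligned sites, so the Hamming distance is 8.

8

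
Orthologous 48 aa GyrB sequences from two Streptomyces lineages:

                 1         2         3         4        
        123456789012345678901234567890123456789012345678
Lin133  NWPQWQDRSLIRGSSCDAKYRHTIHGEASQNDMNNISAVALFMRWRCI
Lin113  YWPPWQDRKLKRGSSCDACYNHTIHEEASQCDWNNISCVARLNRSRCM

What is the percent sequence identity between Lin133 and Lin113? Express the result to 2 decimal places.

Mismatches occur at site 1 (N/Y), site 4 (Q/P), site 9 (S/K), site 11 (I/K), site 19 (K/C), site 21 (R/N), site 26 (G/E), site 31 (N/C), site 33 (M/W), site 38 (A/C), site 41 (L/R), site 42 (F/L), site 43 (M/N), site 45 (W/S), site 48 (I/M).
33 of the 48 sites match, so the percent identity is 33/48 × 100 = 68.75%.

68.75%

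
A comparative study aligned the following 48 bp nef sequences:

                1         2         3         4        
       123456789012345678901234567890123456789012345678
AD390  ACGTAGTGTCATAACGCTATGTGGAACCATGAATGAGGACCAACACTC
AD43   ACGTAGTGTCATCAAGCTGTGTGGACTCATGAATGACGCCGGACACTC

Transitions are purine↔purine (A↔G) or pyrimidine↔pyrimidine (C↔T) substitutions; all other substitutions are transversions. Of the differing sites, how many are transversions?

6

Mismatches occur at site 13 (A→C, transversion), site 15 (C→A, transversion), site 19 (A→G, transition), site 26 (A→C, transversion), site 27 (C→T, transition), site 37 (G→C, transversion), site 39 (A→C, transversion), site 41 (C→G, transversion), site 42 (A→G, transition).
Of the 9 differences, 3 transitions and 6 transversions, so the answer is 6.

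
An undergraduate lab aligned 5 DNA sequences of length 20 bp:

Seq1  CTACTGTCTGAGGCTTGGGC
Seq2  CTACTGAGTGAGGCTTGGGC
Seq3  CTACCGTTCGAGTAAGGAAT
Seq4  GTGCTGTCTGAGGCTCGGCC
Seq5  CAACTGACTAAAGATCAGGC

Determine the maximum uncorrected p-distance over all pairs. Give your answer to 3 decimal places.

0.700

Pairwise Hamming distances:
  Seq1 vs Seq2: 2
  Seq1 vs Seq3: 10
  Seq1 vs Seq4: 4
  Seq1 vs Seq5: 7
  Seq2 vs Seq3: 11
  Seq2 vs Seq4: 6
  Seq2 vs Seq5: 7
  Seq3 vs Seq4: 12
  Seq3 vs Seq5: 14
  Seq4 vs Seq5: 9
The largest is 14 mismatches, between Seq3 and Seq5; p = 14/20 = 0.700.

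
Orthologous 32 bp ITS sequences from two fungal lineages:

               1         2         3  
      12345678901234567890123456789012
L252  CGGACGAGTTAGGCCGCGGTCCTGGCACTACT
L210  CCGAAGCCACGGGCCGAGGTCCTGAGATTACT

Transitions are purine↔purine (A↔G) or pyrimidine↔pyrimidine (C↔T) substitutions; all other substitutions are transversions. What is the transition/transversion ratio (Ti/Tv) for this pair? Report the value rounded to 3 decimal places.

Differing sites — 2:G/C (Tv); 5:C/A (Tv); 7:A/C (Tv); 8:G/C (Tv); 9:T/A (Tv); 10:T/C (Ti); 11:A/G (Ti); 17:C/A (Tv); 25:G/A (Ti); 26:C/G (Tv); 28:C/T (Ti).
Of the 11 differences, 4 transitions and 7 transversions, so Ti/Tv = 4/7 = 0.571.

0.571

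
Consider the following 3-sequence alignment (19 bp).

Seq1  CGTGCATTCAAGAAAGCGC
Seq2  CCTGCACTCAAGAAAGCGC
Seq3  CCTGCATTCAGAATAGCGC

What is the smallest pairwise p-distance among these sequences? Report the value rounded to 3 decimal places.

0.105

Pairwise Hamming distances:
  Seq1 vs Seq2: 2
  Seq1 vs Seq3: 4
  Seq2 vs Seq3: 4
The smallest is 2 mismatches, between Seq1 and Seq2; p = 2/19 = 0.105.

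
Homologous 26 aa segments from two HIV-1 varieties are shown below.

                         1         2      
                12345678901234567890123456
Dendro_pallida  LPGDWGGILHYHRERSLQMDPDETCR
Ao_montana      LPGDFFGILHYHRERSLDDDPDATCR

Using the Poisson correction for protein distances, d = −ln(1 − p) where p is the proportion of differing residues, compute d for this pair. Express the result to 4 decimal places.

0.2136

Differing sites — 5:W/F; 6:G/F; 18:Q/D; 19:M/D; 23:E/A.
p = 5/26 = 0.192308.
d = −ln(1 − 0.192308) = −ln(0.807692) = 0.2136.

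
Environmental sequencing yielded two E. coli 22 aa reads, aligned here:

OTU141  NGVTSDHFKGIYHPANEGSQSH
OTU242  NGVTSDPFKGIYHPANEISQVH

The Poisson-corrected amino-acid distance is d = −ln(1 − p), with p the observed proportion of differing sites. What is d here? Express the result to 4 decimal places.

0.1466

Mismatches occur at site 7 (H/P), site 18 (G/I), site 21 (S/V).
p = 3/22 = 0.136364.
d = −ln(1 − 0.136364) = −ln(0.863636) = 0.1466.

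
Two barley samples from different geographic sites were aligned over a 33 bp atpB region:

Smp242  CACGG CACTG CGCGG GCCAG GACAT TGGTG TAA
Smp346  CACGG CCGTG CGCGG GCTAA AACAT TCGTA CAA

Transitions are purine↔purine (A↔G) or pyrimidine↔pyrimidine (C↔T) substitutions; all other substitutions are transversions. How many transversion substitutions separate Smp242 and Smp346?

The sequences differ at positions 7 (A/C, transversion), 8 (C/G, transversion), 18 (C/T, transition), 20 (G/A, transition), 21 (G/A, transition), 27 (G/C, transversion), 30 (G/A, transition), 31 (T/C, transition).
Of the 8 differences, 5 transitions and 3 transversions, so the answer is 3.

3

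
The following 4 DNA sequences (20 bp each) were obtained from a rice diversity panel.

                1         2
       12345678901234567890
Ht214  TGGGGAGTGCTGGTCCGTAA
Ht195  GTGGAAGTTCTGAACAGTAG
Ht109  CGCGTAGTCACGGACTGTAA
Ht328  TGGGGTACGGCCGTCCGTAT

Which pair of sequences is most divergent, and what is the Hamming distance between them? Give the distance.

Pairwise Hamming distances:
  Ht214 vs Ht195: 8
  Ht214 vs Ht109: 8
  Ht214 vs Ht328: 7
  Ht195 vs Ht109: 10
  Ht195 vs Ht328: 14
  Ht109 vs Ht328: 12
The largest is 14, between Ht195 and Ht328.

14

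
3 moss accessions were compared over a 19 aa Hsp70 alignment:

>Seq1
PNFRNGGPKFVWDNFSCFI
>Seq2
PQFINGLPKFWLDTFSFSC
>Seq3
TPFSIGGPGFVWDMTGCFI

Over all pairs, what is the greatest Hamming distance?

14

Pairwise Hamming distances:
  Seq1 vs Seq2: 9
  Seq1 vs Seq3: 8
  Seq2 vs Seq3: 14
The largest is 14, between Seq2 and Seq3.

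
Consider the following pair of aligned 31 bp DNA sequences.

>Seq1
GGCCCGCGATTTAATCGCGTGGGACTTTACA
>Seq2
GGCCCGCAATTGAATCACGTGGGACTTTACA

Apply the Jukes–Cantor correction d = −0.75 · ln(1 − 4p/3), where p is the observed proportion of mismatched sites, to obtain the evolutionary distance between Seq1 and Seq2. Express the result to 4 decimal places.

Mismatches occur at site 8 (G↔A), site 12 (T↔G), site 17 (G↔A).
p = 3/31 = 0.096774.
d = −0.75 · ln(1 − (4/3)·0.096774) = −0.75 · ln(0.870968) = −0.75 · (-0.138150) = 0.1036.

0.1036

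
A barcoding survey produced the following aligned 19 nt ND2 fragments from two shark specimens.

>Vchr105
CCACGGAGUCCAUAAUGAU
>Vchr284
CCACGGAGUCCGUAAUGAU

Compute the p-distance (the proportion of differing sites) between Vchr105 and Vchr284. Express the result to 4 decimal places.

0.0526

The sequences differ at position 12 (A/G).
There are 1 differences over 19 sites, so p = 1/19 = 0.0526.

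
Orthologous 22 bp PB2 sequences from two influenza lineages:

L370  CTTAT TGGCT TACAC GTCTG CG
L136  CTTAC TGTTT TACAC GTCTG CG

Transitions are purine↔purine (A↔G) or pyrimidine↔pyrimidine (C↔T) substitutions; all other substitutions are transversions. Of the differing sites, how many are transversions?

The sequences differ at positions 5 (T/C, transition), 8 (G/T, transversion), 9 (C/T, transition).
Of the 3 differences, 2 transitions and 1 transversion, so the answer is 1.

1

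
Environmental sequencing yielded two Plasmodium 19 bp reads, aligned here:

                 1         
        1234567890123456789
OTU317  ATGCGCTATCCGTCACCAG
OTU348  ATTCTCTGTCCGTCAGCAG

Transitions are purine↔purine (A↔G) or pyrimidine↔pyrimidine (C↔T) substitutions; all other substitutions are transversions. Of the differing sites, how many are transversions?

3

Mismatches occur at site 3 (G/T, transversion), site 5 (G/T, transversion), site 8 (A/G, transition), site 16 (C/G, transversion).
Of the 4 differences, 1 transition and 3 transversions, so the answer is 3.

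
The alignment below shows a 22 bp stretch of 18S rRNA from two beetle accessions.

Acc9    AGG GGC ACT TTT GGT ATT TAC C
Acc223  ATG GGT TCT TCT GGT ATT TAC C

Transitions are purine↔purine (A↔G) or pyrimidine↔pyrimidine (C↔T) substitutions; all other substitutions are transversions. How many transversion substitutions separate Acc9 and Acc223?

Differing sites — 2:G/T (Tv); 6:C/T (Ti); 7:A/T (Tv); 11:T/C (Ti).
Of the 4 differences, 2 transitions and 2 transversions, so the answer is 2.

2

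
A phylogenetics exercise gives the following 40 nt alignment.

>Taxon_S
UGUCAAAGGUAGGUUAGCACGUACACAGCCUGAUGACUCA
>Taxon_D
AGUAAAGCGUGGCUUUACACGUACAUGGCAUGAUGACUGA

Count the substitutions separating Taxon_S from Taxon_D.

12

The sequences differ at positions 1 (U/A), 4 (C/A), 7 (A/G), 8 (G/C), 11 (A/G), 13 (G/C), 16 (A/U), 17 (G/A), 26 (C/U), 27 (A/G), 30 (C/A), 39 (C/G).
That gives 12 mismatches out of 40 aligned sites, so the Hamming distance is 12.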